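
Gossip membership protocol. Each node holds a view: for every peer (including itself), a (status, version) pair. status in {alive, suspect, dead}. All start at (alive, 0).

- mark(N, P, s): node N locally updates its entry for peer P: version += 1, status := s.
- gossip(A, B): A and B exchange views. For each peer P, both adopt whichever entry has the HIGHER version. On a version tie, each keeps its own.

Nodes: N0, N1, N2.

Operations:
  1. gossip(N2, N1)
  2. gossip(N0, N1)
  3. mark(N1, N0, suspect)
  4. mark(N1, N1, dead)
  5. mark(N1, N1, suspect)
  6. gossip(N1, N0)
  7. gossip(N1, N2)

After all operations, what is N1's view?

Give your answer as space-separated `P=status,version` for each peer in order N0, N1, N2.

Op 1: gossip N2<->N1 -> N2.N0=(alive,v0) N2.N1=(alive,v0) N2.N2=(alive,v0) | N1.N0=(alive,v0) N1.N1=(alive,v0) N1.N2=(alive,v0)
Op 2: gossip N0<->N1 -> N0.N0=(alive,v0) N0.N1=(alive,v0) N0.N2=(alive,v0) | N1.N0=(alive,v0) N1.N1=(alive,v0) N1.N2=(alive,v0)
Op 3: N1 marks N0=suspect -> (suspect,v1)
Op 4: N1 marks N1=dead -> (dead,v1)
Op 5: N1 marks N1=suspect -> (suspect,v2)
Op 6: gossip N1<->N0 -> N1.N0=(suspect,v1) N1.N1=(suspect,v2) N1.N2=(alive,v0) | N0.N0=(suspect,v1) N0.N1=(suspect,v2) N0.N2=(alive,v0)
Op 7: gossip N1<->N2 -> N1.N0=(suspect,v1) N1.N1=(suspect,v2) N1.N2=(alive,v0) | N2.N0=(suspect,v1) N2.N1=(suspect,v2) N2.N2=(alive,v0)

Answer: N0=suspect,1 N1=suspect,2 N2=alive,0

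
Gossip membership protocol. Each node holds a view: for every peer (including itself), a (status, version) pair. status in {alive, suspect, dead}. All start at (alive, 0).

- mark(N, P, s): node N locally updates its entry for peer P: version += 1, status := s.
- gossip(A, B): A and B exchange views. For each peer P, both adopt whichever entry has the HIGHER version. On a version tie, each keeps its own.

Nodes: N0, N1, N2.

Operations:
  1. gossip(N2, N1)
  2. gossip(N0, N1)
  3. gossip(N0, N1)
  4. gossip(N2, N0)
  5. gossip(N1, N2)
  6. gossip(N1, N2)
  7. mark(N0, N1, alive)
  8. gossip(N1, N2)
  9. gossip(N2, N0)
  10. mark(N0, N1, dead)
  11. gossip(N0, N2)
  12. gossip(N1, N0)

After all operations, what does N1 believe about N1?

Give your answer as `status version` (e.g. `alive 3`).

Answer: dead 2

Derivation:
Op 1: gossip N2<->N1 -> N2.N0=(alive,v0) N2.N1=(alive,v0) N2.N2=(alive,v0) | N1.N0=(alive,v0) N1.N1=(alive,v0) N1.N2=(alive,v0)
Op 2: gossip N0<->N1 -> N0.N0=(alive,v0) N0.N1=(alive,v0) N0.N2=(alive,v0) | N1.N0=(alive,v0) N1.N1=(alive,v0) N1.N2=(alive,v0)
Op 3: gossip N0<->N1 -> N0.N0=(alive,v0) N0.N1=(alive,v0) N0.N2=(alive,v0) | N1.N0=(alive,v0) N1.N1=(alive,v0) N1.N2=(alive,v0)
Op 4: gossip N2<->N0 -> N2.N0=(alive,v0) N2.N1=(alive,v0) N2.N2=(alive,v0) | N0.N0=(alive,v0) N0.N1=(alive,v0) N0.N2=(alive,v0)
Op 5: gossip N1<->N2 -> N1.N0=(alive,v0) N1.N1=(alive,v0) N1.N2=(alive,v0) | N2.N0=(alive,v0) N2.N1=(alive,v0) N2.N2=(alive,v0)
Op 6: gossip N1<->N2 -> N1.N0=(alive,v0) N1.N1=(alive,v0) N1.N2=(alive,v0) | N2.N0=(alive,v0) N2.N1=(alive,v0) N2.N2=(alive,v0)
Op 7: N0 marks N1=alive -> (alive,v1)
Op 8: gossip N1<->N2 -> N1.N0=(alive,v0) N1.N1=(alive,v0) N1.N2=(alive,v0) | N2.N0=(alive,v0) N2.N1=(alive,v0) N2.N2=(alive,v0)
Op 9: gossip N2<->N0 -> N2.N0=(alive,v0) N2.N1=(alive,v1) N2.N2=(alive,v0) | N0.N0=(alive,v0) N0.N1=(alive,v1) N0.N2=(alive,v0)
Op 10: N0 marks N1=dead -> (dead,v2)
Op 11: gossip N0<->N2 -> N0.N0=(alive,v0) N0.N1=(dead,v2) N0.N2=(alive,v0) | N2.N0=(alive,v0) N2.N1=(dead,v2) N2.N2=(alive,v0)
Op 12: gossip N1<->N0 -> N1.N0=(alive,v0) N1.N1=(dead,v2) N1.N2=(alive,v0) | N0.N0=(alive,v0) N0.N1=(dead,v2) N0.N2=(alive,v0)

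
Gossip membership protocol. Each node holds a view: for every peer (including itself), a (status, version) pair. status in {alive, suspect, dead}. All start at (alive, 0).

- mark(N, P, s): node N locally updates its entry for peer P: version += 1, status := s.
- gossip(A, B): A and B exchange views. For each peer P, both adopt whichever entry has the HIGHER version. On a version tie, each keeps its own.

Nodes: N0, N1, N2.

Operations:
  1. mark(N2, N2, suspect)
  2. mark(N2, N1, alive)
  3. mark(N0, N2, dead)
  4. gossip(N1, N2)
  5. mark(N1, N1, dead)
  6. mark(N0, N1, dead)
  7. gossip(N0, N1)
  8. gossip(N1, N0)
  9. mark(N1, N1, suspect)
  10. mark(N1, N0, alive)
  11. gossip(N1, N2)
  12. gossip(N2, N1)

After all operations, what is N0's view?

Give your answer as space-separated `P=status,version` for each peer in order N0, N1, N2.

Answer: N0=alive,0 N1=dead,2 N2=dead,1

Derivation:
Op 1: N2 marks N2=suspect -> (suspect,v1)
Op 2: N2 marks N1=alive -> (alive,v1)
Op 3: N0 marks N2=dead -> (dead,v1)
Op 4: gossip N1<->N2 -> N1.N0=(alive,v0) N1.N1=(alive,v1) N1.N2=(suspect,v1) | N2.N0=(alive,v0) N2.N1=(alive,v1) N2.N2=(suspect,v1)
Op 5: N1 marks N1=dead -> (dead,v2)
Op 6: N0 marks N1=dead -> (dead,v1)
Op 7: gossip N0<->N1 -> N0.N0=(alive,v0) N0.N1=(dead,v2) N0.N2=(dead,v1) | N1.N0=(alive,v0) N1.N1=(dead,v2) N1.N2=(suspect,v1)
Op 8: gossip N1<->N0 -> N1.N0=(alive,v0) N1.N1=(dead,v2) N1.N2=(suspect,v1) | N0.N0=(alive,v0) N0.N1=(dead,v2) N0.N2=(dead,v1)
Op 9: N1 marks N1=suspect -> (suspect,v3)
Op 10: N1 marks N0=alive -> (alive,v1)
Op 11: gossip N1<->N2 -> N1.N0=(alive,v1) N1.N1=(suspect,v3) N1.N2=(suspect,v1) | N2.N0=(alive,v1) N2.N1=(suspect,v3) N2.N2=(suspect,v1)
Op 12: gossip N2<->N1 -> N2.N0=(alive,v1) N2.N1=(suspect,v3) N2.N2=(suspect,v1) | N1.N0=(alive,v1) N1.N1=(suspect,v3) N1.N2=(suspect,v1)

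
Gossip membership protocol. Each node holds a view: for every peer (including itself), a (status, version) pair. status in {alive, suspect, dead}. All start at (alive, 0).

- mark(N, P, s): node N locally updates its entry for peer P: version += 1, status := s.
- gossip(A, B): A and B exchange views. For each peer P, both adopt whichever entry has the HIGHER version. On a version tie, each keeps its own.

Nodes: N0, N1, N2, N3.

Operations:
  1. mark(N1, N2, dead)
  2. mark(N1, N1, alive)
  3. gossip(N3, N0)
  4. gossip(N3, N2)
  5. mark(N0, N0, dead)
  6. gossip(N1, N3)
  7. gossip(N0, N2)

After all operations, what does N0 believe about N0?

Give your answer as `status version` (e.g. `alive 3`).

Op 1: N1 marks N2=dead -> (dead,v1)
Op 2: N1 marks N1=alive -> (alive,v1)
Op 3: gossip N3<->N0 -> N3.N0=(alive,v0) N3.N1=(alive,v0) N3.N2=(alive,v0) N3.N3=(alive,v0) | N0.N0=(alive,v0) N0.N1=(alive,v0) N0.N2=(alive,v0) N0.N3=(alive,v0)
Op 4: gossip N3<->N2 -> N3.N0=(alive,v0) N3.N1=(alive,v0) N3.N2=(alive,v0) N3.N3=(alive,v0) | N2.N0=(alive,v0) N2.N1=(alive,v0) N2.N2=(alive,v0) N2.N3=(alive,v0)
Op 5: N0 marks N0=dead -> (dead,v1)
Op 6: gossip N1<->N3 -> N1.N0=(alive,v0) N1.N1=(alive,v1) N1.N2=(dead,v1) N1.N3=(alive,v0) | N3.N0=(alive,v0) N3.N1=(alive,v1) N3.N2=(dead,v1) N3.N3=(alive,v0)
Op 7: gossip N0<->N2 -> N0.N0=(dead,v1) N0.N1=(alive,v0) N0.N2=(alive,v0) N0.N3=(alive,v0) | N2.N0=(dead,v1) N2.N1=(alive,v0) N2.N2=(alive,v0) N2.N3=(alive,v0)

Answer: dead 1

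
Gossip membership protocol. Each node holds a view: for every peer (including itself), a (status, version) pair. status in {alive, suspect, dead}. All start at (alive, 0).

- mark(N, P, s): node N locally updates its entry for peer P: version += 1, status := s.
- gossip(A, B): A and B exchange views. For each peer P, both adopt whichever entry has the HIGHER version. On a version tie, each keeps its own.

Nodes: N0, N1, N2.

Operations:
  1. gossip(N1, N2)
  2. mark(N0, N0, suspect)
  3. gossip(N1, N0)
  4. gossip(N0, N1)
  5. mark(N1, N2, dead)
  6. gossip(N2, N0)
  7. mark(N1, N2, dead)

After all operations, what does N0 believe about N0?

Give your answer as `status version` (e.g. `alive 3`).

Answer: suspect 1

Derivation:
Op 1: gossip N1<->N2 -> N1.N0=(alive,v0) N1.N1=(alive,v0) N1.N2=(alive,v0) | N2.N0=(alive,v0) N2.N1=(alive,v0) N2.N2=(alive,v0)
Op 2: N0 marks N0=suspect -> (suspect,v1)
Op 3: gossip N1<->N0 -> N1.N0=(suspect,v1) N1.N1=(alive,v0) N1.N2=(alive,v0) | N0.N0=(suspect,v1) N0.N1=(alive,v0) N0.N2=(alive,v0)
Op 4: gossip N0<->N1 -> N0.N0=(suspect,v1) N0.N1=(alive,v0) N0.N2=(alive,v0) | N1.N0=(suspect,v1) N1.N1=(alive,v0) N1.N2=(alive,v0)
Op 5: N1 marks N2=dead -> (dead,v1)
Op 6: gossip N2<->N0 -> N2.N0=(suspect,v1) N2.N1=(alive,v0) N2.N2=(alive,v0) | N0.N0=(suspect,v1) N0.N1=(alive,v0) N0.N2=(alive,v0)
Op 7: N1 marks N2=dead -> (dead,v2)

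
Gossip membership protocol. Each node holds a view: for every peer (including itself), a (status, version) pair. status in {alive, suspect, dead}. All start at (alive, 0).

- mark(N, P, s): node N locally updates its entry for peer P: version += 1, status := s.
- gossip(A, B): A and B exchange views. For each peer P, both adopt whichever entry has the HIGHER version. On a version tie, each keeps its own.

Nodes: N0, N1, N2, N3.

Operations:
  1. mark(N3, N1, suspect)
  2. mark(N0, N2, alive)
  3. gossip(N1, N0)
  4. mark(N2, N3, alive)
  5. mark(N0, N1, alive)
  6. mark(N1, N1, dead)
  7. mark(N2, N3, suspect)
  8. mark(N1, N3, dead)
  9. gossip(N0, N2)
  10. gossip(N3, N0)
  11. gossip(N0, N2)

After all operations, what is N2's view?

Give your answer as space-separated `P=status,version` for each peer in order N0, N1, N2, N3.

Op 1: N3 marks N1=suspect -> (suspect,v1)
Op 2: N0 marks N2=alive -> (alive,v1)
Op 3: gossip N1<->N0 -> N1.N0=(alive,v0) N1.N1=(alive,v0) N1.N2=(alive,v1) N1.N3=(alive,v0) | N0.N0=(alive,v0) N0.N1=(alive,v0) N0.N2=(alive,v1) N0.N3=(alive,v0)
Op 4: N2 marks N3=alive -> (alive,v1)
Op 5: N0 marks N1=alive -> (alive,v1)
Op 6: N1 marks N1=dead -> (dead,v1)
Op 7: N2 marks N3=suspect -> (suspect,v2)
Op 8: N1 marks N3=dead -> (dead,v1)
Op 9: gossip N0<->N2 -> N0.N0=(alive,v0) N0.N1=(alive,v1) N0.N2=(alive,v1) N0.N3=(suspect,v2) | N2.N0=(alive,v0) N2.N1=(alive,v1) N2.N2=(alive,v1) N2.N3=(suspect,v2)
Op 10: gossip N3<->N0 -> N3.N0=(alive,v0) N3.N1=(suspect,v1) N3.N2=(alive,v1) N3.N3=(suspect,v2) | N0.N0=(alive,v0) N0.N1=(alive,v1) N0.N2=(alive,v1) N0.N3=(suspect,v2)
Op 11: gossip N0<->N2 -> N0.N0=(alive,v0) N0.N1=(alive,v1) N0.N2=(alive,v1) N0.N3=(suspect,v2) | N2.N0=(alive,v0) N2.N1=(alive,v1) N2.N2=(alive,v1) N2.N3=(suspect,v2)

Answer: N0=alive,0 N1=alive,1 N2=alive,1 N3=suspect,2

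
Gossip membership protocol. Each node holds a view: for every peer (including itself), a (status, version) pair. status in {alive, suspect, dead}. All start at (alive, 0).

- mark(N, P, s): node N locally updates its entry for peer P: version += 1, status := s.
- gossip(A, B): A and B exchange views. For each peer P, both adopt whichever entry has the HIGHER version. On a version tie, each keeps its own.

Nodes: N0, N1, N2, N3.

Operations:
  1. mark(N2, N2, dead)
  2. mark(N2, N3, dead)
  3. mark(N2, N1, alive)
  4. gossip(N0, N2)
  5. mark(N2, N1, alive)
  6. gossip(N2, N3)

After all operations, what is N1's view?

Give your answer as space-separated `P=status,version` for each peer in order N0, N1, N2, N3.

Answer: N0=alive,0 N1=alive,0 N2=alive,0 N3=alive,0

Derivation:
Op 1: N2 marks N2=dead -> (dead,v1)
Op 2: N2 marks N3=dead -> (dead,v1)
Op 3: N2 marks N1=alive -> (alive,v1)
Op 4: gossip N0<->N2 -> N0.N0=(alive,v0) N0.N1=(alive,v1) N0.N2=(dead,v1) N0.N3=(dead,v1) | N2.N0=(alive,v0) N2.N1=(alive,v1) N2.N2=(dead,v1) N2.N3=(dead,v1)
Op 5: N2 marks N1=alive -> (alive,v2)
Op 6: gossip N2<->N3 -> N2.N0=(alive,v0) N2.N1=(alive,v2) N2.N2=(dead,v1) N2.N3=(dead,v1) | N3.N0=(alive,v0) N3.N1=(alive,v2) N3.N2=(dead,v1) N3.N3=(dead,v1)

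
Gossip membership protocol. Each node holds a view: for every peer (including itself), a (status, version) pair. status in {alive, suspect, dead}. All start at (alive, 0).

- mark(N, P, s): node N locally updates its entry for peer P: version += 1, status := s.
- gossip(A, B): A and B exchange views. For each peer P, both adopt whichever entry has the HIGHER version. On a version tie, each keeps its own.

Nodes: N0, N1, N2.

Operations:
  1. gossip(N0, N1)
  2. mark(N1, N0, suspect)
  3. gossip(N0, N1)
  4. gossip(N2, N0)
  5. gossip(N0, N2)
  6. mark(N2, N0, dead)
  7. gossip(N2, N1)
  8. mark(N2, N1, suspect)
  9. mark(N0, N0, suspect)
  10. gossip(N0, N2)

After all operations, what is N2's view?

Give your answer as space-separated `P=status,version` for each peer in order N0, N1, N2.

Op 1: gossip N0<->N1 -> N0.N0=(alive,v0) N0.N1=(alive,v0) N0.N2=(alive,v0) | N1.N0=(alive,v0) N1.N1=(alive,v0) N1.N2=(alive,v0)
Op 2: N1 marks N0=suspect -> (suspect,v1)
Op 3: gossip N0<->N1 -> N0.N0=(suspect,v1) N0.N1=(alive,v0) N0.N2=(alive,v0) | N1.N0=(suspect,v1) N1.N1=(alive,v0) N1.N2=(alive,v0)
Op 4: gossip N2<->N0 -> N2.N0=(suspect,v1) N2.N1=(alive,v0) N2.N2=(alive,v0) | N0.N0=(suspect,v1) N0.N1=(alive,v0) N0.N2=(alive,v0)
Op 5: gossip N0<->N2 -> N0.N0=(suspect,v1) N0.N1=(alive,v0) N0.N2=(alive,v0) | N2.N0=(suspect,v1) N2.N1=(alive,v0) N2.N2=(alive,v0)
Op 6: N2 marks N0=dead -> (dead,v2)
Op 7: gossip N2<->N1 -> N2.N0=(dead,v2) N2.N1=(alive,v0) N2.N2=(alive,v0) | N1.N0=(dead,v2) N1.N1=(alive,v0) N1.N2=(alive,v0)
Op 8: N2 marks N1=suspect -> (suspect,v1)
Op 9: N0 marks N0=suspect -> (suspect,v2)
Op 10: gossip N0<->N2 -> N0.N0=(suspect,v2) N0.N1=(suspect,v1) N0.N2=(alive,v0) | N2.N0=(dead,v2) N2.N1=(suspect,v1) N2.N2=(alive,v0)

Answer: N0=dead,2 N1=suspect,1 N2=alive,0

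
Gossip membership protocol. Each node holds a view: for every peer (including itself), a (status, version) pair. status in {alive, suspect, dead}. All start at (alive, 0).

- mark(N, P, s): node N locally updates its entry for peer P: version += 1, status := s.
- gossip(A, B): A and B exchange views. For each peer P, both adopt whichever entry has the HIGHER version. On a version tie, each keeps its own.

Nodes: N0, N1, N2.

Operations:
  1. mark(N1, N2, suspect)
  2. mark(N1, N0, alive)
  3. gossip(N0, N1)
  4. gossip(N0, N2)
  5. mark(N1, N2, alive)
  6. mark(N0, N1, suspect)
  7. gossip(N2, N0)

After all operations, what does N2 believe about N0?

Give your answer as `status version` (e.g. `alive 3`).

Op 1: N1 marks N2=suspect -> (suspect,v1)
Op 2: N1 marks N0=alive -> (alive,v1)
Op 3: gossip N0<->N1 -> N0.N0=(alive,v1) N0.N1=(alive,v0) N0.N2=(suspect,v1) | N1.N0=(alive,v1) N1.N1=(alive,v0) N1.N2=(suspect,v1)
Op 4: gossip N0<->N2 -> N0.N0=(alive,v1) N0.N1=(alive,v0) N0.N2=(suspect,v1) | N2.N0=(alive,v1) N2.N1=(alive,v0) N2.N2=(suspect,v1)
Op 5: N1 marks N2=alive -> (alive,v2)
Op 6: N0 marks N1=suspect -> (suspect,v1)
Op 7: gossip N2<->N0 -> N2.N0=(alive,v1) N2.N1=(suspect,v1) N2.N2=(suspect,v1) | N0.N0=(alive,v1) N0.N1=(suspect,v1) N0.N2=(suspect,v1)

Answer: alive 1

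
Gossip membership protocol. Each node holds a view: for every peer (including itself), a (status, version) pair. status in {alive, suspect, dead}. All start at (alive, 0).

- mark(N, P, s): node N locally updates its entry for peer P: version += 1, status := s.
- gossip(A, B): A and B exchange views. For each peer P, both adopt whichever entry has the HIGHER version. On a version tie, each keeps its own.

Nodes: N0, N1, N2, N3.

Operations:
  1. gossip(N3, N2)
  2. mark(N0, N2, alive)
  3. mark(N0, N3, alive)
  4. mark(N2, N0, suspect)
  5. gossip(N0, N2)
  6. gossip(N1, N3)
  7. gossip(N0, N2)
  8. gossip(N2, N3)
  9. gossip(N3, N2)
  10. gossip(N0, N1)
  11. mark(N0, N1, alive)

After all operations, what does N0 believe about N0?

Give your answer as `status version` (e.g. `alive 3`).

Op 1: gossip N3<->N2 -> N3.N0=(alive,v0) N3.N1=(alive,v0) N3.N2=(alive,v0) N3.N3=(alive,v0) | N2.N0=(alive,v0) N2.N1=(alive,v0) N2.N2=(alive,v0) N2.N3=(alive,v0)
Op 2: N0 marks N2=alive -> (alive,v1)
Op 3: N0 marks N3=alive -> (alive,v1)
Op 4: N2 marks N0=suspect -> (suspect,v1)
Op 5: gossip N0<->N2 -> N0.N0=(suspect,v1) N0.N1=(alive,v0) N0.N2=(alive,v1) N0.N3=(alive,v1) | N2.N0=(suspect,v1) N2.N1=(alive,v0) N2.N2=(alive,v1) N2.N3=(alive,v1)
Op 6: gossip N1<->N3 -> N1.N0=(alive,v0) N1.N1=(alive,v0) N1.N2=(alive,v0) N1.N3=(alive,v0) | N3.N0=(alive,v0) N3.N1=(alive,v0) N3.N2=(alive,v0) N3.N3=(alive,v0)
Op 7: gossip N0<->N2 -> N0.N0=(suspect,v1) N0.N1=(alive,v0) N0.N2=(alive,v1) N0.N3=(alive,v1) | N2.N0=(suspect,v1) N2.N1=(alive,v0) N2.N2=(alive,v1) N2.N3=(alive,v1)
Op 8: gossip N2<->N3 -> N2.N0=(suspect,v1) N2.N1=(alive,v0) N2.N2=(alive,v1) N2.N3=(alive,v1) | N3.N0=(suspect,v1) N3.N1=(alive,v0) N3.N2=(alive,v1) N3.N3=(alive,v1)
Op 9: gossip N3<->N2 -> N3.N0=(suspect,v1) N3.N1=(alive,v0) N3.N2=(alive,v1) N3.N3=(alive,v1) | N2.N0=(suspect,v1) N2.N1=(alive,v0) N2.N2=(alive,v1) N2.N3=(alive,v1)
Op 10: gossip N0<->N1 -> N0.N0=(suspect,v1) N0.N1=(alive,v0) N0.N2=(alive,v1) N0.N3=(alive,v1) | N1.N0=(suspect,v1) N1.N1=(alive,v0) N1.N2=(alive,v1) N1.N3=(alive,v1)
Op 11: N0 marks N1=alive -> (alive,v1)

Answer: suspect 1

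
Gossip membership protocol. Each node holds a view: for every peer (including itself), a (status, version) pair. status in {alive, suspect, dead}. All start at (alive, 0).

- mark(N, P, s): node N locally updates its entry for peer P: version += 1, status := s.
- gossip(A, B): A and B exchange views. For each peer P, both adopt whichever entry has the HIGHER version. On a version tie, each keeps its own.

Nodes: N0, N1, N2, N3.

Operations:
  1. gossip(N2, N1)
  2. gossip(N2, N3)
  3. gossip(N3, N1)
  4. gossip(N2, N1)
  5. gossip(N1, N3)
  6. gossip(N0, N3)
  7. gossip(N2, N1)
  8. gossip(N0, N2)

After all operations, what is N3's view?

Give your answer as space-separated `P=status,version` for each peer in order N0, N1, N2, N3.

Op 1: gossip N2<->N1 -> N2.N0=(alive,v0) N2.N1=(alive,v0) N2.N2=(alive,v0) N2.N3=(alive,v0) | N1.N0=(alive,v0) N1.N1=(alive,v0) N1.N2=(alive,v0) N1.N3=(alive,v0)
Op 2: gossip N2<->N3 -> N2.N0=(alive,v0) N2.N1=(alive,v0) N2.N2=(alive,v0) N2.N3=(alive,v0) | N3.N0=(alive,v0) N3.N1=(alive,v0) N3.N2=(alive,v0) N3.N3=(alive,v0)
Op 3: gossip N3<->N1 -> N3.N0=(alive,v0) N3.N1=(alive,v0) N3.N2=(alive,v0) N3.N3=(alive,v0) | N1.N0=(alive,v0) N1.N1=(alive,v0) N1.N2=(alive,v0) N1.N3=(alive,v0)
Op 4: gossip N2<->N1 -> N2.N0=(alive,v0) N2.N1=(alive,v0) N2.N2=(alive,v0) N2.N3=(alive,v0) | N1.N0=(alive,v0) N1.N1=(alive,v0) N1.N2=(alive,v0) N1.N3=(alive,v0)
Op 5: gossip N1<->N3 -> N1.N0=(alive,v0) N1.N1=(alive,v0) N1.N2=(alive,v0) N1.N3=(alive,v0) | N3.N0=(alive,v0) N3.N1=(alive,v0) N3.N2=(alive,v0) N3.N3=(alive,v0)
Op 6: gossip N0<->N3 -> N0.N0=(alive,v0) N0.N1=(alive,v0) N0.N2=(alive,v0) N0.N3=(alive,v0) | N3.N0=(alive,v0) N3.N1=(alive,v0) N3.N2=(alive,v0) N3.N3=(alive,v0)
Op 7: gossip N2<->N1 -> N2.N0=(alive,v0) N2.N1=(alive,v0) N2.N2=(alive,v0) N2.N3=(alive,v0) | N1.N0=(alive,v0) N1.N1=(alive,v0) N1.N2=(alive,v0) N1.N3=(alive,v0)
Op 8: gossip N0<->N2 -> N0.N0=(alive,v0) N0.N1=(alive,v0) N0.N2=(alive,v0) N0.N3=(alive,v0) | N2.N0=(alive,v0) N2.N1=(alive,v0) N2.N2=(alive,v0) N2.N3=(alive,v0)

Answer: N0=alive,0 N1=alive,0 N2=alive,0 N3=alive,0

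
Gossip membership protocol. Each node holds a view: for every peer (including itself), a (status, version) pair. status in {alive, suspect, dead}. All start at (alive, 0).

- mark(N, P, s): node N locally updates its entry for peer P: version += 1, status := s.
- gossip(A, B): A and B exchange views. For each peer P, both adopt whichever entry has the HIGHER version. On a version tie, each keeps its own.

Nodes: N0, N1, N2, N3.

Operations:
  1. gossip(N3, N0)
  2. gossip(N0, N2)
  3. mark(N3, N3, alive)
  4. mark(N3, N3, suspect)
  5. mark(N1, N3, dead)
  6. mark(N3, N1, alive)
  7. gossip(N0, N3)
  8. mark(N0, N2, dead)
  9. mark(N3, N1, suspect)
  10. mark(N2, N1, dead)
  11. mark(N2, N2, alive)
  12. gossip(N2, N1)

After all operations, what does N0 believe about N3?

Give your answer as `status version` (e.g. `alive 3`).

Op 1: gossip N3<->N0 -> N3.N0=(alive,v0) N3.N1=(alive,v0) N3.N2=(alive,v0) N3.N3=(alive,v0) | N0.N0=(alive,v0) N0.N1=(alive,v0) N0.N2=(alive,v0) N0.N3=(alive,v0)
Op 2: gossip N0<->N2 -> N0.N0=(alive,v0) N0.N1=(alive,v0) N0.N2=(alive,v0) N0.N3=(alive,v0) | N2.N0=(alive,v0) N2.N1=(alive,v0) N2.N2=(alive,v0) N2.N3=(alive,v0)
Op 3: N3 marks N3=alive -> (alive,v1)
Op 4: N3 marks N3=suspect -> (suspect,v2)
Op 5: N1 marks N3=dead -> (dead,v1)
Op 6: N3 marks N1=alive -> (alive,v1)
Op 7: gossip N0<->N3 -> N0.N0=(alive,v0) N0.N1=(alive,v1) N0.N2=(alive,v0) N0.N3=(suspect,v2) | N3.N0=(alive,v0) N3.N1=(alive,v1) N3.N2=(alive,v0) N3.N3=(suspect,v2)
Op 8: N0 marks N2=dead -> (dead,v1)
Op 9: N3 marks N1=suspect -> (suspect,v2)
Op 10: N2 marks N1=dead -> (dead,v1)
Op 11: N2 marks N2=alive -> (alive,v1)
Op 12: gossip N2<->N1 -> N2.N0=(alive,v0) N2.N1=(dead,v1) N2.N2=(alive,v1) N2.N3=(dead,v1) | N1.N0=(alive,v0) N1.N1=(dead,v1) N1.N2=(alive,v1) N1.N3=(dead,v1)

Answer: suspect 2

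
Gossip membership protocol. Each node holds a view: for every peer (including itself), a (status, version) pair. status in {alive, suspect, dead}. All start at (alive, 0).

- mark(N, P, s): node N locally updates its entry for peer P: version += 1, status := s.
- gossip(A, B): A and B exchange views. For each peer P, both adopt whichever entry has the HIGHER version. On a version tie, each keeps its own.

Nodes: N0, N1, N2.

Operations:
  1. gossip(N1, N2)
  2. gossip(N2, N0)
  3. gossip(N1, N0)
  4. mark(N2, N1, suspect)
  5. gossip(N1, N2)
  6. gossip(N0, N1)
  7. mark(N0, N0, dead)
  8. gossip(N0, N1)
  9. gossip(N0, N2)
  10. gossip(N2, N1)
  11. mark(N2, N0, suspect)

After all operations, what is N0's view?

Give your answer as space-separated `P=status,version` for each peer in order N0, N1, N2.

Op 1: gossip N1<->N2 -> N1.N0=(alive,v0) N1.N1=(alive,v0) N1.N2=(alive,v0) | N2.N0=(alive,v0) N2.N1=(alive,v0) N2.N2=(alive,v0)
Op 2: gossip N2<->N0 -> N2.N0=(alive,v0) N2.N1=(alive,v0) N2.N2=(alive,v0) | N0.N0=(alive,v0) N0.N1=(alive,v0) N0.N2=(alive,v0)
Op 3: gossip N1<->N0 -> N1.N0=(alive,v0) N1.N1=(alive,v0) N1.N2=(alive,v0) | N0.N0=(alive,v0) N0.N1=(alive,v0) N0.N2=(alive,v0)
Op 4: N2 marks N1=suspect -> (suspect,v1)
Op 5: gossip N1<->N2 -> N1.N0=(alive,v0) N1.N1=(suspect,v1) N1.N2=(alive,v0) | N2.N0=(alive,v0) N2.N1=(suspect,v1) N2.N2=(alive,v0)
Op 6: gossip N0<->N1 -> N0.N0=(alive,v0) N0.N1=(suspect,v1) N0.N2=(alive,v0) | N1.N0=(alive,v0) N1.N1=(suspect,v1) N1.N2=(alive,v0)
Op 7: N0 marks N0=dead -> (dead,v1)
Op 8: gossip N0<->N1 -> N0.N0=(dead,v1) N0.N1=(suspect,v1) N0.N2=(alive,v0) | N1.N0=(dead,v1) N1.N1=(suspect,v1) N1.N2=(alive,v0)
Op 9: gossip N0<->N2 -> N0.N0=(dead,v1) N0.N1=(suspect,v1) N0.N2=(alive,v0) | N2.N0=(dead,v1) N2.N1=(suspect,v1) N2.N2=(alive,v0)
Op 10: gossip N2<->N1 -> N2.N0=(dead,v1) N2.N1=(suspect,v1) N2.N2=(alive,v0) | N1.N0=(dead,v1) N1.N1=(suspect,v1) N1.N2=(alive,v0)
Op 11: N2 marks N0=suspect -> (suspect,v2)

Answer: N0=dead,1 N1=suspect,1 N2=alive,0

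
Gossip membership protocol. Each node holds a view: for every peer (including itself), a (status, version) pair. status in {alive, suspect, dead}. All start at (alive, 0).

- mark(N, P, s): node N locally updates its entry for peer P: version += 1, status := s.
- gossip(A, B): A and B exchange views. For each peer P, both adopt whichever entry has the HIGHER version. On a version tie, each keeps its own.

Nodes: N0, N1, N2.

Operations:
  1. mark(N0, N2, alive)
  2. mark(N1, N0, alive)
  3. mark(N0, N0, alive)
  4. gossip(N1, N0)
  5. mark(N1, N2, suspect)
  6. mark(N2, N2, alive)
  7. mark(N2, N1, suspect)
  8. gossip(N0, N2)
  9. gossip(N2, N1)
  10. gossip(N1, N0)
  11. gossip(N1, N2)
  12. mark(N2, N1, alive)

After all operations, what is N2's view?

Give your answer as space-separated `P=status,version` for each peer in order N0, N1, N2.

Op 1: N0 marks N2=alive -> (alive,v1)
Op 2: N1 marks N0=alive -> (alive,v1)
Op 3: N0 marks N0=alive -> (alive,v1)
Op 4: gossip N1<->N0 -> N1.N0=(alive,v1) N1.N1=(alive,v0) N1.N2=(alive,v1) | N0.N0=(alive,v1) N0.N1=(alive,v0) N0.N2=(alive,v1)
Op 5: N1 marks N2=suspect -> (suspect,v2)
Op 6: N2 marks N2=alive -> (alive,v1)
Op 7: N2 marks N1=suspect -> (suspect,v1)
Op 8: gossip N0<->N2 -> N0.N0=(alive,v1) N0.N1=(suspect,v1) N0.N2=(alive,v1) | N2.N0=(alive,v1) N2.N1=(suspect,v1) N2.N2=(alive,v1)
Op 9: gossip N2<->N1 -> N2.N0=(alive,v1) N2.N1=(suspect,v1) N2.N2=(suspect,v2) | N1.N0=(alive,v1) N1.N1=(suspect,v1) N1.N2=(suspect,v2)
Op 10: gossip N1<->N0 -> N1.N0=(alive,v1) N1.N1=(suspect,v1) N1.N2=(suspect,v2) | N0.N0=(alive,v1) N0.N1=(suspect,v1) N0.N2=(suspect,v2)
Op 11: gossip N1<->N2 -> N1.N0=(alive,v1) N1.N1=(suspect,v1) N1.N2=(suspect,v2) | N2.N0=(alive,v1) N2.N1=(suspect,v1) N2.N2=(suspect,v2)
Op 12: N2 marks N1=alive -> (alive,v2)

Answer: N0=alive,1 N1=alive,2 N2=suspect,2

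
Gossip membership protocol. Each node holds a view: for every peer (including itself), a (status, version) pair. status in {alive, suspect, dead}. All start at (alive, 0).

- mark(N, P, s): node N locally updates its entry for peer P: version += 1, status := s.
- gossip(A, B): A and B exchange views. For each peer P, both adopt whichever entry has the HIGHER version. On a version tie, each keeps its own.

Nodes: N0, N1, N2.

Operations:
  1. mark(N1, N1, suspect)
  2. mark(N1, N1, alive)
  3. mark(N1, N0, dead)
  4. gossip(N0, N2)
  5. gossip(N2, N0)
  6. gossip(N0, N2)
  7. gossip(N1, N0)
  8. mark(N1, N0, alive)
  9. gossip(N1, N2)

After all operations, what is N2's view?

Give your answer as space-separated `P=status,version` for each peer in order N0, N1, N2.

Answer: N0=alive,2 N1=alive,2 N2=alive,0

Derivation:
Op 1: N1 marks N1=suspect -> (suspect,v1)
Op 2: N1 marks N1=alive -> (alive,v2)
Op 3: N1 marks N0=dead -> (dead,v1)
Op 4: gossip N0<->N2 -> N0.N0=(alive,v0) N0.N1=(alive,v0) N0.N2=(alive,v0) | N2.N0=(alive,v0) N2.N1=(alive,v0) N2.N2=(alive,v0)
Op 5: gossip N2<->N0 -> N2.N0=(alive,v0) N2.N1=(alive,v0) N2.N2=(alive,v0) | N0.N0=(alive,v0) N0.N1=(alive,v0) N0.N2=(alive,v0)
Op 6: gossip N0<->N2 -> N0.N0=(alive,v0) N0.N1=(alive,v0) N0.N2=(alive,v0) | N2.N0=(alive,v0) N2.N1=(alive,v0) N2.N2=(alive,v0)
Op 7: gossip N1<->N0 -> N1.N0=(dead,v1) N1.N1=(alive,v2) N1.N2=(alive,v0) | N0.N0=(dead,v1) N0.N1=(alive,v2) N0.N2=(alive,v0)
Op 8: N1 marks N0=alive -> (alive,v2)
Op 9: gossip N1<->N2 -> N1.N0=(alive,v2) N1.N1=(alive,v2) N1.N2=(alive,v0) | N2.N0=(alive,v2) N2.N1=(alive,v2) N2.N2=(alive,v0)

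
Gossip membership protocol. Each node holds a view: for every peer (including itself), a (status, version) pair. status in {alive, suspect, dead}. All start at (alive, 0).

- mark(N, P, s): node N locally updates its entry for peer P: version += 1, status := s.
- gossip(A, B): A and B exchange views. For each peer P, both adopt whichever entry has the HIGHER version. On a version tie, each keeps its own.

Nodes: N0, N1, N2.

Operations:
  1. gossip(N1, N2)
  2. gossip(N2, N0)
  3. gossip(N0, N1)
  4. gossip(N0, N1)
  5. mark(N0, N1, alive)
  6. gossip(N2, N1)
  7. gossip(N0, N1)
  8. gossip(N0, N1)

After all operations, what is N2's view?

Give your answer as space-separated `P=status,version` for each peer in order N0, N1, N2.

Op 1: gossip N1<->N2 -> N1.N0=(alive,v0) N1.N1=(alive,v0) N1.N2=(alive,v0) | N2.N0=(alive,v0) N2.N1=(alive,v0) N2.N2=(alive,v0)
Op 2: gossip N2<->N0 -> N2.N0=(alive,v0) N2.N1=(alive,v0) N2.N2=(alive,v0) | N0.N0=(alive,v0) N0.N1=(alive,v0) N0.N2=(alive,v0)
Op 3: gossip N0<->N1 -> N0.N0=(alive,v0) N0.N1=(alive,v0) N0.N2=(alive,v0) | N1.N0=(alive,v0) N1.N1=(alive,v0) N1.N2=(alive,v0)
Op 4: gossip N0<->N1 -> N0.N0=(alive,v0) N0.N1=(alive,v0) N0.N2=(alive,v0) | N1.N0=(alive,v0) N1.N1=(alive,v0) N1.N2=(alive,v0)
Op 5: N0 marks N1=alive -> (alive,v1)
Op 6: gossip N2<->N1 -> N2.N0=(alive,v0) N2.N1=(alive,v0) N2.N2=(alive,v0) | N1.N0=(alive,v0) N1.N1=(alive,v0) N1.N2=(alive,v0)
Op 7: gossip N0<->N1 -> N0.N0=(alive,v0) N0.N1=(alive,v1) N0.N2=(alive,v0) | N1.N0=(alive,v0) N1.N1=(alive,v1) N1.N2=(alive,v0)
Op 8: gossip N0<->N1 -> N0.N0=(alive,v0) N0.N1=(alive,v1) N0.N2=(alive,v0) | N1.N0=(alive,v0) N1.N1=(alive,v1) N1.N2=(alive,v0)

Answer: N0=alive,0 N1=alive,0 N2=alive,0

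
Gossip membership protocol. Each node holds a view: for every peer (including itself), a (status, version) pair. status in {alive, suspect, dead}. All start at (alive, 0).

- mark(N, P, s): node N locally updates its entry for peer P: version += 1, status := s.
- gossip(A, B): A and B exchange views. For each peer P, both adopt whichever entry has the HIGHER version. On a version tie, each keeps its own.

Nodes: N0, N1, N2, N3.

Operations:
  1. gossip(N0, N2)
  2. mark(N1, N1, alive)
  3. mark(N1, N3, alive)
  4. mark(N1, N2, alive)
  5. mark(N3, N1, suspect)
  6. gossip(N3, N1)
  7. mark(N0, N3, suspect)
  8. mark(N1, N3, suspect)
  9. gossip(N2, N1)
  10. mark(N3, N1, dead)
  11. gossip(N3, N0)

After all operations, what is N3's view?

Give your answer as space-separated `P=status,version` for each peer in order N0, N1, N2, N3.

Op 1: gossip N0<->N2 -> N0.N0=(alive,v0) N0.N1=(alive,v0) N0.N2=(alive,v0) N0.N3=(alive,v0) | N2.N0=(alive,v0) N2.N1=(alive,v0) N2.N2=(alive,v0) N2.N3=(alive,v0)
Op 2: N1 marks N1=alive -> (alive,v1)
Op 3: N1 marks N3=alive -> (alive,v1)
Op 4: N1 marks N2=alive -> (alive,v1)
Op 5: N3 marks N1=suspect -> (suspect,v1)
Op 6: gossip N3<->N1 -> N3.N0=(alive,v0) N3.N1=(suspect,v1) N3.N2=(alive,v1) N3.N3=(alive,v1) | N1.N0=(alive,v0) N1.N1=(alive,v1) N1.N2=(alive,v1) N1.N3=(alive,v1)
Op 7: N0 marks N3=suspect -> (suspect,v1)
Op 8: N1 marks N3=suspect -> (suspect,v2)
Op 9: gossip N2<->N1 -> N2.N0=(alive,v0) N2.N1=(alive,v1) N2.N2=(alive,v1) N2.N3=(suspect,v2) | N1.N0=(alive,v0) N1.N1=(alive,v1) N1.N2=(alive,v1) N1.N3=(suspect,v2)
Op 10: N3 marks N1=dead -> (dead,v2)
Op 11: gossip N3<->N0 -> N3.N0=(alive,v0) N3.N1=(dead,v2) N3.N2=(alive,v1) N3.N3=(alive,v1) | N0.N0=(alive,v0) N0.N1=(dead,v2) N0.N2=(alive,v1) N0.N3=(suspect,v1)

Answer: N0=alive,0 N1=dead,2 N2=alive,1 N3=alive,1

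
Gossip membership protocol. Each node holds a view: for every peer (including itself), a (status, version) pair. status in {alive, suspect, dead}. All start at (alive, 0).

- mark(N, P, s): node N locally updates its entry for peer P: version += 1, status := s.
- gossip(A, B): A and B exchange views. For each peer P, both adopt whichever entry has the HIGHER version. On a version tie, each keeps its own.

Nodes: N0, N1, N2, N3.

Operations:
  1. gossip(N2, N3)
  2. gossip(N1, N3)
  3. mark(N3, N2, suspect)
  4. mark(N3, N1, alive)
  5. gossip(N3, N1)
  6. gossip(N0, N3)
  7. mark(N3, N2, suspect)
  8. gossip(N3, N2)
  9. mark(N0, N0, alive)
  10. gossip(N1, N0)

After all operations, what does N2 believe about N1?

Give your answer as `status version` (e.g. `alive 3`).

Answer: alive 1

Derivation:
Op 1: gossip N2<->N3 -> N2.N0=(alive,v0) N2.N1=(alive,v0) N2.N2=(alive,v0) N2.N3=(alive,v0) | N3.N0=(alive,v0) N3.N1=(alive,v0) N3.N2=(alive,v0) N3.N3=(alive,v0)
Op 2: gossip N1<->N3 -> N1.N0=(alive,v0) N1.N1=(alive,v0) N1.N2=(alive,v0) N1.N3=(alive,v0) | N3.N0=(alive,v0) N3.N1=(alive,v0) N3.N2=(alive,v0) N3.N3=(alive,v0)
Op 3: N3 marks N2=suspect -> (suspect,v1)
Op 4: N3 marks N1=alive -> (alive,v1)
Op 5: gossip N3<->N1 -> N3.N0=(alive,v0) N3.N1=(alive,v1) N3.N2=(suspect,v1) N3.N3=(alive,v0) | N1.N0=(alive,v0) N1.N1=(alive,v1) N1.N2=(suspect,v1) N1.N3=(alive,v0)
Op 6: gossip N0<->N3 -> N0.N0=(alive,v0) N0.N1=(alive,v1) N0.N2=(suspect,v1) N0.N3=(alive,v0) | N3.N0=(alive,v0) N3.N1=(alive,v1) N3.N2=(suspect,v1) N3.N3=(alive,v0)
Op 7: N3 marks N2=suspect -> (suspect,v2)
Op 8: gossip N3<->N2 -> N3.N0=(alive,v0) N3.N1=(alive,v1) N3.N2=(suspect,v2) N3.N3=(alive,v0) | N2.N0=(alive,v0) N2.N1=(alive,v1) N2.N2=(suspect,v2) N2.N3=(alive,v0)
Op 9: N0 marks N0=alive -> (alive,v1)
Op 10: gossip N1<->N0 -> N1.N0=(alive,v1) N1.N1=(alive,v1) N1.N2=(suspect,v1) N1.N3=(alive,v0) | N0.N0=(alive,v1) N0.N1=(alive,v1) N0.N2=(suspect,v1) N0.N3=(alive,v0)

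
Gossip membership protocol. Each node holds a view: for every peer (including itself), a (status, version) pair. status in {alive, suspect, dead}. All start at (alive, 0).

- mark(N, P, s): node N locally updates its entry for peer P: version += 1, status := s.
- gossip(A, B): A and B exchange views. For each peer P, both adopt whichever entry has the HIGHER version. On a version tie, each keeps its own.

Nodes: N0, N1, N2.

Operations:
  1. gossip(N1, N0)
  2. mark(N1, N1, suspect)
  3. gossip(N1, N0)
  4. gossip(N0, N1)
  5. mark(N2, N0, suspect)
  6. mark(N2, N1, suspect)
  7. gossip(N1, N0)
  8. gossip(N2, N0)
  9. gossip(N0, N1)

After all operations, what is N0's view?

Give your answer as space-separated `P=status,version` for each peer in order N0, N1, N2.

Op 1: gossip N1<->N0 -> N1.N0=(alive,v0) N1.N1=(alive,v0) N1.N2=(alive,v0) | N0.N0=(alive,v0) N0.N1=(alive,v0) N0.N2=(alive,v0)
Op 2: N1 marks N1=suspect -> (suspect,v1)
Op 3: gossip N1<->N0 -> N1.N0=(alive,v0) N1.N1=(suspect,v1) N1.N2=(alive,v0) | N0.N0=(alive,v0) N0.N1=(suspect,v1) N0.N2=(alive,v0)
Op 4: gossip N0<->N1 -> N0.N0=(alive,v0) N0.N1=(suspect,v1) N0.N2=(alive,v0) | N1.N0=(alive,v0) N1.N1=(suspect,v1) N1.N2=(alive,v0)
Op 5: N2 marks N0=suspect -> (suspect,v1)
Op 6: N2 marks N1=suspect -> (suspect,v1)
Op 7: gossip N1<->N0 -> N1.N0=(alive,v0) N1.N1=(suspect,v1) N1.N2=(alive,v0) | N0.N0=(alive,v0) N0.N1=(suspect,v1) N0.N2=(alive,v0)
Op 8: gossip N2<->N0 -> N2.N0=(suspect,v1) N2.N1=(suspect,v1) N2.N2=(alive,v0) | N0.N0=(suspect,v1) N0.N1=(suspect,v1) N0.N2=(alive,v0)
Op 9: gossip N0<->N1 -> N0.N0=(suspect,v1) N0.N1=(suspect,v1) N0.N2=(alive,v0) | N1.N0=(suspect,v1) N1.N1=(suspect,v1) N1.N2=(alive,v0)

Answer: N0=suspect,1 N1=suspect,1 N2=alive,0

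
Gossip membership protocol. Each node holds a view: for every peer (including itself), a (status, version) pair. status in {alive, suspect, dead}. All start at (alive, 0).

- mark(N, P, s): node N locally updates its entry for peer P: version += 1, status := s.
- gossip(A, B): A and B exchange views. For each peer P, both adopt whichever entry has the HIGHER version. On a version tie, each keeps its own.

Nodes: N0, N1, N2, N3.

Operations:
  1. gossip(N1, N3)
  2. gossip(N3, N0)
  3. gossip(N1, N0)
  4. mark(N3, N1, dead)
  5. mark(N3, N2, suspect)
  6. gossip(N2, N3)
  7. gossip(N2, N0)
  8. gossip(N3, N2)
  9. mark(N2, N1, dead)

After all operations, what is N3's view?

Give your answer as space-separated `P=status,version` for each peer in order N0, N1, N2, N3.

Answer: N0=alive,0 N1=dead,1 N2=suspect,1 N3=alive,0

Derivation:
Op 1: gossip N1<->N3 -> N1.N0=(alive,v0) N1.N1=(alive,v0) N1.N2=(alive,v0) N1.N3=(alive,v0) | N3.N0=(alive,v0) N3.N1=(alive,v0) N3.N2=(alive,v0) N3.N3=(alive,v0)
Op 2: gossip N3<->N0 -> N3.N0=(alive,v0) N3.N1=(alive,v0) N3.N2=(alive,v0) N3.N3=(alive,v0) | N0.N0=(alive,v0) N0.N1=(alive,v0) N0.N2=(alive,v0) N0.N3=(alive,v0)
Op 3: gossip N1<->N0 -> N1.N0=(alive,v0) N1.N1=(alive,v0) N1.N2=(alive,v0) N1.N3=(alive,v0) | N0.N0=(alive,v0) N0.N1=(alive,v0) N0.N2=(alive,v0) N0.N3=(alive,v0)
Op 4: N3 marks N1=dead -> (dead,v1)
Op 5: N3 marks N2=suspect -> (suspect,v1)
Op 6: gossip N2<->N3 -> N2.N0=(alive,v0) N2.N1=(dead,v1) N2.N2=(suspect,v1) N2.N3=(alive,v0) | N3.N0=(alive,v0) N3.N1=(dead,v1) N3.N2=(suspect,v1) N3.N3=(alive,v0)
Op 7: gossip N2<->N0 -> N2.N0=(alive,v0) N2.N1=(dead,v1) N2.N2=(suspect,v1) N2.N3=(alive,v0) | N0.N0=(alive,v0) N0.N1=(dead,v1) N0.N2=(suspect,v1) N0.N3=(alive,v0)
Op 8: gossip N3<->N2 -> N3.N0=(alive,v0) N3.N1=(dead,v1) N3.N2=(suspect,v1) N3.N3=(alive,v0) | N2.N0=(alive,v0) N2.N1=(dead,v1) N2.N2=(suspect,v1) N2.N3=(alive,v0)
Op 9: N2 marks N1=dead -> (dead,v2)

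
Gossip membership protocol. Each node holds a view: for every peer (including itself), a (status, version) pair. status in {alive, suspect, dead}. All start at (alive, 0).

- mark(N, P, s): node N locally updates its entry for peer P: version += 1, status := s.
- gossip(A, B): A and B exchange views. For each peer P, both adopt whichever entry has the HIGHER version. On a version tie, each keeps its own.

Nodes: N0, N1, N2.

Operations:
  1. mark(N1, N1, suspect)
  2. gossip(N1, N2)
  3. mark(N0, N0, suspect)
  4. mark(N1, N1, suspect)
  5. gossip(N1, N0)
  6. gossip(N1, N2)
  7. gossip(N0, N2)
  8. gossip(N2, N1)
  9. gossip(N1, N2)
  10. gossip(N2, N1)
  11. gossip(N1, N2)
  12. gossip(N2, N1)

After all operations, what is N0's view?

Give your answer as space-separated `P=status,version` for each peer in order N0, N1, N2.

Answer: N0=suspect,1 N1=suspect,2 N2=alive,0

Derivation:
Op 1: N1 marks N1=suspect -> (suspect,v1)
Op 2: gossip N1<->N2 -> N1.N0=(alive,v0) N1.N1=(suspect,v1) N1.N2=(alive,v0) | N2.N0=(alive,v0) N2.N1=(suspect,v1) N2.N2=(alive,v0)
Op 3: N0 marks N0=suspect -> (suspect,v1)
Op 4: N1 marks N1=suspect -> (suspect,v2)
Op 5: gossip N1<->N0 -> N1.N0=(suspect,v1) N1.N1=(suspect,v2) N1.N2=(alive,v0) | N0.N0=(suspect,v1) N0.N1=(suspect,v2) N0.N2=(alive,v0)
Op 6: gossip N1<->N2 -> N1.N0=(suspect,v1) N1.N1=(suspect,v2) N1.N2=(alive,v0) | N2.N0=(suspect,v1) N2.N1=(suspect,v2) N2.N2=(alive,v0)
Op 7: gossip N0<->N2 -> N0.N0=(suspect,v1) N0.N1=(suspect,v2) N0.N2=(alive,v0) | N2.N0=(suspect,v1) N2.N1=(suspect,v2) N2.N2=(alive,v0)
Op 8: gossip N2<->N1 -> N2.N0=(suspect,v1) N2.N1=(suspect,v2) N2.N2=(alive,v0) | N1.N0=(suspect,v1) N1.N1=(suspect,v2) N1.N2=(alive,v0)
Op 9: gossip N1<->N2 -> N1.N0=(suspect,v1) N1.N1=(suspect,v2) N1.N2=(alive,v0) | N2.N0=(suspect,v1) N2.N1=(suspect,v2) N2.N2=(alive,v0)
Op 10: gossip N2<->N1 -> N2.N0=(suspect,v1) N2.N1=(suspect,v2) N2.N2=(alive,v0) | N1.N0=(suspect,v1) N1.N1=(suspect,v2) N1.N2=(alive,v0)
Op 11: gossip N1<->N2 -> N1.N0=(suspect,v1) N1.N1=(suspect,v2) N1.N2=(alive,v0) | N2.N0=(suspect,v1) N2.N1=(suspect,v2) N2.N2=(alive,v0)
Op 12: gossip N2<->N1 -> N2.N0=(suspect,v1) N2.N1=(suspect,v2) N2.N2=(alive,v0) | N1.N0=(suspect,v1) N1.N1=(suspect,v2) N1.N2=(alive,v0)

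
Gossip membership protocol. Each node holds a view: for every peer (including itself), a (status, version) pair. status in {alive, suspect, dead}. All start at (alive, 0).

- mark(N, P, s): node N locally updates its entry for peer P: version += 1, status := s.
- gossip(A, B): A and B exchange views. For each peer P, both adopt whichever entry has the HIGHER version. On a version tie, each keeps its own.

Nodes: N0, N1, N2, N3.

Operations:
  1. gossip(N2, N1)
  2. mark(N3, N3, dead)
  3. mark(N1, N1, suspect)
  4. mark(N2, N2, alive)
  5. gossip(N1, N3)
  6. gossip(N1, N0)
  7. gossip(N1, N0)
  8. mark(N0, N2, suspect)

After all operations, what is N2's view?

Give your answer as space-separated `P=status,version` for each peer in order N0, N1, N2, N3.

Op 1: gossip N2<->N1 -> N2.N0=(alive,v0) N2.N1=(alive,v0) N2.N2=(alive,v0) N2.N3=(alive,v0) | N1.N0=(alive,v0) N1.N1=(alive,v0) N1.N2=(alive,v0) N1.N3=(alive,v0)
Op 2: N3 marks N3=dead -> (dead,v1)
Op 3: N1 marks N1=suspect -> (suspect,v1)
Op 4: N2 marks N2=alive -> (alive,v1)
Op 5: gossip N1<->N3 -> N1.N0=(alive,v0) N1.N1=(suspect,v1) N1.N2=(alive,v0) N1.N3=(dead,v1) | N3.N0=(alive,v0) N3.N1=(suspect,v1) N3.N2=(alive,v0) N3.N3=(dead,v1)
Op 6: gossip N1<->N0 -> N1.N0=(alive,v0) N1.N1=(suspect,v1) N1.N2=(alive,v0) N1.N3=(dead,v1) | N0.N0=(alive,v0) N0.N1=(suspect,v1) N0.N2=(alive,v0) N0.N3=(dead,v1)
Op 7: gossip N1<->N0 -> N1.N0=(alive,v0) N1.N1=(suspect,v1) N1.N2=(alive,v0) N1.N3=(dead,v1) | N0.N0=(alive,v0) N0.N1=(suspect,v1) N0.N2=(alive,v0) N0.N3=(dead,v1)
Op 8: N0 marks N2=suspect -> (suspect,v1)

Answer: N0=alive,0 N1=alive,0 N2=alive,1 N3=alive,0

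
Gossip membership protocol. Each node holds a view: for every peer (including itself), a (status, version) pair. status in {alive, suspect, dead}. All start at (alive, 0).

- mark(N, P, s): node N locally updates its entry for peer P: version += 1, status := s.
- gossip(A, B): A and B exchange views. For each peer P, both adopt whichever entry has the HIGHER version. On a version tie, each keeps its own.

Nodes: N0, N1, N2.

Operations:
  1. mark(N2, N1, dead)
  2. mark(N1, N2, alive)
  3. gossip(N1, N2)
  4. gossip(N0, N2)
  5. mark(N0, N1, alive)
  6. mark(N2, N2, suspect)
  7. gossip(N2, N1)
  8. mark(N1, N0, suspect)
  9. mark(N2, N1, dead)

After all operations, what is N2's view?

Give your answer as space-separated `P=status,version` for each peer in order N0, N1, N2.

Op 1: N2 marks N1=dead -> (dead,v1)
Op 2: N1 marks N2=alive -> (alive,v1)
Op 3: gossip N1<->N2 -> N1.N0=(alive,v0) N1.N1=(dead,v1) N1.N2=(alive,v1) | N2.N0=(alive,v0) N2.N1=(dead,v1) N2.N2=(alive,v1)
Op 4: gossip N0<->N2 -> N0.N0=(alive,v0) N0.N1=(dead,v1) N0.N2=(alive,v1) | N2.N0=(alive,v0) N2.N1=(dead,v1) N2.N2=(alive,v1)
Op 5: N0 marks N1=alive -> (alive,v2)
Op 6: N2 marks N2=suspect -> (suspect,v2)
Op 7: gossip N2<->N1 -> N2.N0=(alive,v0) N2.N1=(dead,v1) N2.N2=(suspect,v2) | N1.N0=(alive,v0) N1.N1=(dead,v1) N1.N2=(suspect,v2)
Op 8: N1 marks N0=suspect -> (suspect,v1)
Op 9: N2 marks N1=dead -> (dead,v2)

Answer: N0=alive,0 N1=dead,2 N2=suspect,2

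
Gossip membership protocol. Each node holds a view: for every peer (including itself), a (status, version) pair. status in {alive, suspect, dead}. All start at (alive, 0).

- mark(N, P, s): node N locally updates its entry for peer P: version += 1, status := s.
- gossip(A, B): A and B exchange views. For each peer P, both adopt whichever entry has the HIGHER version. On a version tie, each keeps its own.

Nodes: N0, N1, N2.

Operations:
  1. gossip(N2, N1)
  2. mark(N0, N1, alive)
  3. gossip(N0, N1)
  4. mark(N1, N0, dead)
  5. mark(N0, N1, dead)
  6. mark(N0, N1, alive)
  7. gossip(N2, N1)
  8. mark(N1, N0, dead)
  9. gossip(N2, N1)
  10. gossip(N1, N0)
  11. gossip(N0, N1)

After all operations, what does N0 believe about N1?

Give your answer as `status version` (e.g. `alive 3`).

Answer: alive 3

Derivation:
Op 1: gossip N2<->N1 -> N2.N0=(alive,v0) N2.N1=(alive,v0) N2.N2=(alive,v0) | N1.N0=(alive,v0) N1.N1=(alive,v0) N1.N2=(alive,v0)
Op 2: N0 marks N1=alive -> (alive,v1)
Op 3: gossip N0<->N1 -> N0.N0=(alive,v0) N0.N1=(alive,v1) N0.N2=(alive,v0) | N1.N0=(alive,v0) N1.N1=(alive,v1) N1.N2=(alive,v0)
Op 4: N1 marks N0=dead -> (dead,v1)
Op 5: N0 marks N1=dead -> (dead,v2)
Op 6: N0 marks N1=alive -> (alive,v3)
Op 7: gossip N2<->N1 -> N2.N0=(dead,v1) N2.N1=(alive,v1) N2.N2=(alive,v0) | N1.N0=(dead,v1) N1.N1=(alive,v1) N1.N2=(alive,v0)
Op 8: N1 marks N0=dead -> (dead,v2)
Op 9: gossip N2<->N1 -> N2.N0=(dead,v2) N2.N1=(alive,v1) N2.N2=(alive,v0) | N1.N0=(dead,v2) N1.N1=(alive,v1) N1.N2=(alive,v0)
Op 10: gossip N1<->N0 -> N1.N0=(dead,v2) N1.N1=(alive,v3) N1.N2=(alive,v0) | N0.N0=(dead,v2) N0.N1=(alive,v3) N0.N2=(alive,v0)
Op 11: gossip N0<->N1 -> N0.N0=(dead,v2) N0.N1=(alive,v3) N0.N2=(alive,v0) | N1.N0=(dead,v2) N1.N1=(alive,v3) N1.N2=(alive,v0)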